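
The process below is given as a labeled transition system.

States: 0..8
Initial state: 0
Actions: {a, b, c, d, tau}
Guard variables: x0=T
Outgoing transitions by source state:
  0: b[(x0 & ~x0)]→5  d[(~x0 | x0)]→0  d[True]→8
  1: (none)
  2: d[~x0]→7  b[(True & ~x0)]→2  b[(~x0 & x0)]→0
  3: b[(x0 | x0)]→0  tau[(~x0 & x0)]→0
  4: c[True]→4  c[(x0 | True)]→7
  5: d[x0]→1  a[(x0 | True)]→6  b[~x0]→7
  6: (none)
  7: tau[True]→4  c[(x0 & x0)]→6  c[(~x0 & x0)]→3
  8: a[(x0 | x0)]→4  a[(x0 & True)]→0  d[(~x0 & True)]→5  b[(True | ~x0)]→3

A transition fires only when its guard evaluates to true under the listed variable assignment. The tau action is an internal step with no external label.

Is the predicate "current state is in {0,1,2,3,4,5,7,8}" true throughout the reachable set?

Allowed set {0,1,2,3,4,5,7,8}
Reach set: {0,3,4,6,7,8}
  0: ok
  3: ok
  4: ok
  6: VIOLATES
  7: ok
  8: ok
witness against invariant: d·a·c·c → 6

Answer: INVARIANT VIOLATED at state 6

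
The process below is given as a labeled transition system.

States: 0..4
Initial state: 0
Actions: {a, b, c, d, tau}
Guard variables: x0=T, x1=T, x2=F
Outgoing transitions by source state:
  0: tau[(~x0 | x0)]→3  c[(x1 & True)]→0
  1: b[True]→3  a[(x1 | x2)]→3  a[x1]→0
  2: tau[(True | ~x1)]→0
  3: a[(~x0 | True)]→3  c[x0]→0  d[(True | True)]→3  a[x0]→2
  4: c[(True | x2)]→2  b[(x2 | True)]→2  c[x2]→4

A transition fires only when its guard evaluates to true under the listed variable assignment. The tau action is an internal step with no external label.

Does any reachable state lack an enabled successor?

Answer: DEADLOCK-FREE

Trace:
Reachable = {0,2,3}
  0: c→0  tau→3  [2 exit(s)]
  2: tau→0  [1 exit(s)]
  3: a→2  a→3  c→0  d→3  [4 exit(s)]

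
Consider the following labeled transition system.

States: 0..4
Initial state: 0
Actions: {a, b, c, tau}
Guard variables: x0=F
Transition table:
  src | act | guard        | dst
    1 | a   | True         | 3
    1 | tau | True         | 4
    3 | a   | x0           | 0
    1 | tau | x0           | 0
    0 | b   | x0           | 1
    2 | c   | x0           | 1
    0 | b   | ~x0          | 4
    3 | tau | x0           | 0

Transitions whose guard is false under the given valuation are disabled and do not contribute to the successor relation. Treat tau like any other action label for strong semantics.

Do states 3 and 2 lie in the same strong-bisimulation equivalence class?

Refine partition for ~:
  round 0: {{0,1,2,3,4}}
  round 1: {{0},{1},{2,3,4}}
3 equivalence class(es) (converged in 2)
3∈{2,3,4}, 2∈{2,3,4}

Answer: BISIMILAR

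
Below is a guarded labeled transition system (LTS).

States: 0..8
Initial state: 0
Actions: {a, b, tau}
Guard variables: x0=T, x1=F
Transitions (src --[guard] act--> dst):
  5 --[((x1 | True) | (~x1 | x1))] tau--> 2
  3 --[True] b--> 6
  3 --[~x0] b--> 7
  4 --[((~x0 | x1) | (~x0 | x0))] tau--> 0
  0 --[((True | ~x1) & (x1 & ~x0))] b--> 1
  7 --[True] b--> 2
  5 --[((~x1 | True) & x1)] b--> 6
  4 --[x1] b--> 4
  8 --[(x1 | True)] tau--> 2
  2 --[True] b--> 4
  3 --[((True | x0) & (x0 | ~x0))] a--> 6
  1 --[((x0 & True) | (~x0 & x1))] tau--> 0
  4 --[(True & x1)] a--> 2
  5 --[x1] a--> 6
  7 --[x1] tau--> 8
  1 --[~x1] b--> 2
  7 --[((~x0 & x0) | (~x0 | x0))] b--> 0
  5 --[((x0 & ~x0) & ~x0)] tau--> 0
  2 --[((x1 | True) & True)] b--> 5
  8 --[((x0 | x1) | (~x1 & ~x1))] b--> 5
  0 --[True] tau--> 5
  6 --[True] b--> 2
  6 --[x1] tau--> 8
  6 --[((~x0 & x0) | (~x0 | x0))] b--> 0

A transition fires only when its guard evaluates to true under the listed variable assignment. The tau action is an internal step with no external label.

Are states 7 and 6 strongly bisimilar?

Answer: BISIMILAR

Trace:
Refine partition for ~:
  π0 = {{0,1,2,3,4,5,6,7,8}}
  π1 = {{0,4,5},{1,8},{2,6,7},{3}}
  π2 = {{0,4},{1},{2},{3},{5},{6,7},{8}}
  π3 = {{0},{1},{2},{3},{4},{5},{6,7},{8}}
8 equivalence class(es) (converged in 4)
7∈{6,7}, 6∈{6,7}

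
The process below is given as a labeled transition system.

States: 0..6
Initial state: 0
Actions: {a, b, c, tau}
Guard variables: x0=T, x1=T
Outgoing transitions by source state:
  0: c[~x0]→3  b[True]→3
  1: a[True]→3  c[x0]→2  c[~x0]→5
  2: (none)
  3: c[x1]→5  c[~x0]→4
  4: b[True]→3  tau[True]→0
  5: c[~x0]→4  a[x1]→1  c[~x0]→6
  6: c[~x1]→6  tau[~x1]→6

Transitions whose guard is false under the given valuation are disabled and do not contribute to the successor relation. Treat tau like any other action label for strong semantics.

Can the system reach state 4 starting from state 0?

After dropping false guards: 7 live edges.
L0 = {0}
L1 = {3}  cumulative {0,3}
L2 = {5}  cumulative {0,3,5}
L3 = {1}  cumulative {0,1,3,5}
L4 = {2}  cumulative {0,1,2,3,5}
Reach set: {0,1,2,3,5}

Answer: UNREACHABLE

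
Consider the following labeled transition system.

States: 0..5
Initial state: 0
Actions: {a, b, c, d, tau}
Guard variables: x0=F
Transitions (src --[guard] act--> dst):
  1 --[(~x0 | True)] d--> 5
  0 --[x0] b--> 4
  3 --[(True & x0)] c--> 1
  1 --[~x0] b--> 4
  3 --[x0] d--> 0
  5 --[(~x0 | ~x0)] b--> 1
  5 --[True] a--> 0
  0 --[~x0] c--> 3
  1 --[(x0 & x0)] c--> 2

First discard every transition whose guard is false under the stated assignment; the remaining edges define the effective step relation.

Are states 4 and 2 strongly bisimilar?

Bisimulation quotient by refinement:
  P[0] = {{0,1,2,3,4,5}}
  P[1] = {{0},{1},{2,3,4},{5}}
Fixed point at round 2; 4 class(es).
4∈{2,3,4}, 2∈{2,3,4}

Answer: BISIMILAR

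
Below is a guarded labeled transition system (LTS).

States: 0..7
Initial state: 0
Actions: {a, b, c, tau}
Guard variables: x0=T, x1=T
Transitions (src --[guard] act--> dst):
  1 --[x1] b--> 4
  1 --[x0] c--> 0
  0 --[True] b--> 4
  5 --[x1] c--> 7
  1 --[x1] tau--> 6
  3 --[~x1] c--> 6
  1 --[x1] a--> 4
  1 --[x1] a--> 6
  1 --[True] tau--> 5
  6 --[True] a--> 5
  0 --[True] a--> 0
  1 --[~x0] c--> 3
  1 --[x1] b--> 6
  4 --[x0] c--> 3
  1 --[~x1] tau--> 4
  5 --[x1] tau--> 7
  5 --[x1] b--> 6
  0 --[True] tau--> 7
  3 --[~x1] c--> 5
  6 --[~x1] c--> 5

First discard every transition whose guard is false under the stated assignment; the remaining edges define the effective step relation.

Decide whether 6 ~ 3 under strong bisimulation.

Bisimulation quotient by refinement:
  P[0] = {{0,1,2,3,4,5,6,7}}
  P[1] = {{0},{1},{2,3,7},{4},{5},{6}}
6 equivalence class(es) (converged in 2)
[6]={6}  [3]={2,3,7}

Answer: NOT BISIMILAR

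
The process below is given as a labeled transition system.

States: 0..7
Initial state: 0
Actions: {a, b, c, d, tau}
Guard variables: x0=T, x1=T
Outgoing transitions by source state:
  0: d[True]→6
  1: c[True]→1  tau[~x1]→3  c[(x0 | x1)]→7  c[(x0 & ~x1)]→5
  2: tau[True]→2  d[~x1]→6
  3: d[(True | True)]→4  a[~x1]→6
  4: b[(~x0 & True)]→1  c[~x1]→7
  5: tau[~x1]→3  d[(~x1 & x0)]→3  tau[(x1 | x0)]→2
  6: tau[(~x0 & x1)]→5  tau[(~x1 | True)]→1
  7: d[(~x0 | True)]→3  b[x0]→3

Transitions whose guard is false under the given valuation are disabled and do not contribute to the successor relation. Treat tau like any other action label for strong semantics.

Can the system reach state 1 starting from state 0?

Answer: REACHABLE

Trace:
9 transition(s) survive guard evaluation.
depth 0: {0}
depth 1: {6}  now seen {0,6}
depth 2: {1}  now seen {0,1,6}
depth 3: {7}  now seen {0,1,6,7}
depth 4: {3}  now seen {0,1,3,6,7}
depth 5: {4}  now seen {0,1,3,4,6,7}
Reach set: {0,1,3,4,6,7}
Path to 1: d·tau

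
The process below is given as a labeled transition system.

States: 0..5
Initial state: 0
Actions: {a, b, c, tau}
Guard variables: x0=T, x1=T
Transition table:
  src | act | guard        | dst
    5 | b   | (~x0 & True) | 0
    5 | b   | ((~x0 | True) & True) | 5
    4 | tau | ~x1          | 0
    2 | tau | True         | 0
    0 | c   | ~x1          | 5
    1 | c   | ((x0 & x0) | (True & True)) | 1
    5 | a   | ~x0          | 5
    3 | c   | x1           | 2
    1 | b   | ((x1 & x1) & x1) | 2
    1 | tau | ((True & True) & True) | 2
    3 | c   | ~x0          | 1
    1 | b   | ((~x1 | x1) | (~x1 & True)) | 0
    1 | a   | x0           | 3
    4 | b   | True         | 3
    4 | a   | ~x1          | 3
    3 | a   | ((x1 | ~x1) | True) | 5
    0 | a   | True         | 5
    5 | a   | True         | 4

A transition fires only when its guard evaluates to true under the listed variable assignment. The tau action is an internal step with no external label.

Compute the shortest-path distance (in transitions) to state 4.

BFS to 4:
  Layer 0: {0}
  Layer 1: {5}
  Layer 2: {4}
first hit 4 at d=2 via a·a

Answer: 2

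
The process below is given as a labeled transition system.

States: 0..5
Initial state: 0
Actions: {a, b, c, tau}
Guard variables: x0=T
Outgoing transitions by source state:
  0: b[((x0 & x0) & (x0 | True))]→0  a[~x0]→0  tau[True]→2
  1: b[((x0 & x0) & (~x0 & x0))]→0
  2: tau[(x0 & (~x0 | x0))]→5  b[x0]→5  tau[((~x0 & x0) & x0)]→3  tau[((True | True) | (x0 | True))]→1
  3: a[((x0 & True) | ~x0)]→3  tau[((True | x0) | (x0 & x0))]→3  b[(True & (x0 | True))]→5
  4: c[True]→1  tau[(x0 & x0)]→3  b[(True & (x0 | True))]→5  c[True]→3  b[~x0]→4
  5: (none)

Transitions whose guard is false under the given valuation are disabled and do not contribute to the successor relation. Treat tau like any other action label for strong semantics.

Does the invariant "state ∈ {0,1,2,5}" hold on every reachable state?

Allowed set {0,1,2,5}
R = {0,1,2,5}
  0: safe
  1: safe
  2: safe
  5: safe

Answer: INVARIANT HOLDS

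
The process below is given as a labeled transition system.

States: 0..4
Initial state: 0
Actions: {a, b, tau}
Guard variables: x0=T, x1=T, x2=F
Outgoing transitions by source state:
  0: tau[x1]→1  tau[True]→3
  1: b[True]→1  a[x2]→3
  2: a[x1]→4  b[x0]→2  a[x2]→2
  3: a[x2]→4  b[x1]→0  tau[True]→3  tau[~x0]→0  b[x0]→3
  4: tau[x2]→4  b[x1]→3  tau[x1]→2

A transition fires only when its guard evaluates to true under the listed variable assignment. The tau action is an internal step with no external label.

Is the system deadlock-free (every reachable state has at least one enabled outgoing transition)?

Answer: DEADLOCK-FREE

Trace:
R = {0,1,3}
  0: tau→1  tau→3  [2 exit(s)]
  1: b→1  [1 exit(s)]
  3: b→0  b→3  tau→3  [3 exit(s)]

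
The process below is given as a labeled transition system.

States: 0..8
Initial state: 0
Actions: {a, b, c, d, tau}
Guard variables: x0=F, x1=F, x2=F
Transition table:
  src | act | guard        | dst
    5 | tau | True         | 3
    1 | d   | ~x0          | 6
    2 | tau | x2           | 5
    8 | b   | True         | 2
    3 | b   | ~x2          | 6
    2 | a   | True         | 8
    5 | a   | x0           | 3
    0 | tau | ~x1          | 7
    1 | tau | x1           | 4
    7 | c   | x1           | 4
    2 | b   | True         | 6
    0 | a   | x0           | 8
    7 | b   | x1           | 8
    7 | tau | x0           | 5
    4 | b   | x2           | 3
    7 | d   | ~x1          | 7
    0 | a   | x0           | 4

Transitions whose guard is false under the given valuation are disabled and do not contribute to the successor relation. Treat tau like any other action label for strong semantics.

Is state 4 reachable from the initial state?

After dropping false guards: 8 live edges.
depth 0: {0}
depth 1: {7}  now seen {0,7}
Reachable = {0,7}

Answer: UNREACHABLE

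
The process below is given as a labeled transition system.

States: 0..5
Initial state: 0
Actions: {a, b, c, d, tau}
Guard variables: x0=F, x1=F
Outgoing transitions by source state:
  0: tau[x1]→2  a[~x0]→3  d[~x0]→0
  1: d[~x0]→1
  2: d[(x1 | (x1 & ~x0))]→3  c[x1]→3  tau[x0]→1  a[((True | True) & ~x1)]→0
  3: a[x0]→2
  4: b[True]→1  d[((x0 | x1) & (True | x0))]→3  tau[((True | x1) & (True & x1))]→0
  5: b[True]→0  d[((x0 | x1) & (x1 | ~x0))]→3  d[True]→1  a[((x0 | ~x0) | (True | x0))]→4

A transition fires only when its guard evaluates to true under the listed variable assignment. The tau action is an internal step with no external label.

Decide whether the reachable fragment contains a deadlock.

Reachable = {0,3}
  0: a→3  d→0  [2 exit(s)]
  3: ∅  [STUCK]
witness 3: a

Answer: DEADLOCK at state 3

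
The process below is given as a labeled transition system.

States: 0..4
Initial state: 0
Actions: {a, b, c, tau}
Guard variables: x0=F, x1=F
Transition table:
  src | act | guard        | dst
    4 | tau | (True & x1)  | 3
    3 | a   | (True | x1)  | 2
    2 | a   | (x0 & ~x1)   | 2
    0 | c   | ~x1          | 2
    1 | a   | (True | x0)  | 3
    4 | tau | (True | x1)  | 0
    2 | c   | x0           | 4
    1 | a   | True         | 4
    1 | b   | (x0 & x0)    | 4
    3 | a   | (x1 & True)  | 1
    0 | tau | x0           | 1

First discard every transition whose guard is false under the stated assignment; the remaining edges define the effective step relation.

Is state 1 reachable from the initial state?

Answer: UNREACHABLE

Working:
After dropping false guards: 5 live edges.
L0 = {0}
L1 = {2}  cumulative {0,2}
Reach set: {0,2}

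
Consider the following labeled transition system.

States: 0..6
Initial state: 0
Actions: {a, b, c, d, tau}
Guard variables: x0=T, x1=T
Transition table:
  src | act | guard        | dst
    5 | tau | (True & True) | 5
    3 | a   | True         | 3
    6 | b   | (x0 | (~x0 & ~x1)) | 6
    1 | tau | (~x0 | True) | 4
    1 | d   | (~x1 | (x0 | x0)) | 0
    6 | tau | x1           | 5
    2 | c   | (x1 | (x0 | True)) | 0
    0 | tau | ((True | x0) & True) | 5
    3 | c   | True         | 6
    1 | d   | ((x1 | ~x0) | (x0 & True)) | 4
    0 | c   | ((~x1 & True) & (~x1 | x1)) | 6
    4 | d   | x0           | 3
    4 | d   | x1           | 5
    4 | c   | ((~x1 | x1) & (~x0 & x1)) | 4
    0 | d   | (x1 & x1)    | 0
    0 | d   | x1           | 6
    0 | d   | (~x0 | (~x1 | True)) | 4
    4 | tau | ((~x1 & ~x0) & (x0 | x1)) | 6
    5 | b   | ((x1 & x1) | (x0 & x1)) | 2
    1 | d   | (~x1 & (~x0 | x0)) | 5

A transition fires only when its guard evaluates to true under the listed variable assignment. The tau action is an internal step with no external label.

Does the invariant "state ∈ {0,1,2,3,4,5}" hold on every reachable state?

Allowed set {0,1,2,3,4,5}
R = {0,2,3,4,5,6}
  0: ok
  2: ok
  3: ok
  4: ok
  5: ok
  6: VIOLATES
counterexample path to 6: d

Answer: INVARIANT VIOLATED at state 6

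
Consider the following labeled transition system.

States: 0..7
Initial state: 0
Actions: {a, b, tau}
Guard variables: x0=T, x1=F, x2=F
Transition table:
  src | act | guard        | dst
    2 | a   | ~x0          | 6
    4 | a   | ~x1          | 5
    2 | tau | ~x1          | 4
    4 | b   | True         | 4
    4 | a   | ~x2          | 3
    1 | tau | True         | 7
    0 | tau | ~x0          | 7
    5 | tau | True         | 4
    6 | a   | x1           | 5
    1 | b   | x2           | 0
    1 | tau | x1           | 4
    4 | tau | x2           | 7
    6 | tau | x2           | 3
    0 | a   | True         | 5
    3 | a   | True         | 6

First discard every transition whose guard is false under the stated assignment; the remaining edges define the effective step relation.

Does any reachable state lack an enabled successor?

Reach set: {0,3,4,5,6}
  0: a→5  [1 exit(s)]
  3: a→6  [1 exit(s)]
  4: a→3  a→5  b→4  [3 exit(s)]
  5: tau→4  [1 exit(s)]
  6: ∅  [STUCK]
trace reaching 6: a·tau·a·a

Answer: DEADLOCK at state 6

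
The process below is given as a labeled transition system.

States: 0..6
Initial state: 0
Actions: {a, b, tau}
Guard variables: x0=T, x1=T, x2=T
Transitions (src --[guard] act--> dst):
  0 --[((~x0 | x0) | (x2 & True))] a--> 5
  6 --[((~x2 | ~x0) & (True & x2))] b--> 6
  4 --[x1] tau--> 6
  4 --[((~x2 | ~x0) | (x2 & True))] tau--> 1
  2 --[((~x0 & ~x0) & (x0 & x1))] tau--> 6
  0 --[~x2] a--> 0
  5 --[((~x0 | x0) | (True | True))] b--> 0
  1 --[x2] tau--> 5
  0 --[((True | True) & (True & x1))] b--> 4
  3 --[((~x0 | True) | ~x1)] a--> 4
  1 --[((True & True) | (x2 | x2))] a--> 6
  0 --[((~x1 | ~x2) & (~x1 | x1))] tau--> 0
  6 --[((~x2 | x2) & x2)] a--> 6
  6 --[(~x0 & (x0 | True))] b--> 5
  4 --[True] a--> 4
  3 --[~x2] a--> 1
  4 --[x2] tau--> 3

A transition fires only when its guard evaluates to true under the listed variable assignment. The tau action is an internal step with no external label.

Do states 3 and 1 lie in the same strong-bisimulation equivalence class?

Answer: NOT BISIMILAR

Analysis:
Refine partition for ~:
  π0 = {{0,1,2,3,4,5,6}}
  π1 = {{0},{1,4},{2},{3,6},{5}}
  π2 = {{0},{1},{2},{3},{4},{5},{6}}
7 equivalence class(es) (converged in 3)
[3]={3}  [1]={1}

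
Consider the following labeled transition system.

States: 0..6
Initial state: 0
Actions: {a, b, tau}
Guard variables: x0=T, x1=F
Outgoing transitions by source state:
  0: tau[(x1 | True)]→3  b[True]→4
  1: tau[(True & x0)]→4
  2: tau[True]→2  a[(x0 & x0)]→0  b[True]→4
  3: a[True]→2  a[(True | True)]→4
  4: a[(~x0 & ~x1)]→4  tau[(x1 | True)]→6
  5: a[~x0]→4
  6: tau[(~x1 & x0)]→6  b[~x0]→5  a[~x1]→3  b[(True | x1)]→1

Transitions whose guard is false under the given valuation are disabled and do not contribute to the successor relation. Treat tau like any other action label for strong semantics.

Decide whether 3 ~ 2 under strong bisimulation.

Bisimulation quotient by refinement:
  π0 = {{0,1,2,3,4,5,6}}
  π1 = {{0},{1,4},{2,6},{3},{5}}
  π2 = {{0},{1},{2},{3},{4},{5},{6}}
Fixed point at round 3; 7 class(es).
[3]={3}  [2]={2}

Answer: NOT BISIMILAR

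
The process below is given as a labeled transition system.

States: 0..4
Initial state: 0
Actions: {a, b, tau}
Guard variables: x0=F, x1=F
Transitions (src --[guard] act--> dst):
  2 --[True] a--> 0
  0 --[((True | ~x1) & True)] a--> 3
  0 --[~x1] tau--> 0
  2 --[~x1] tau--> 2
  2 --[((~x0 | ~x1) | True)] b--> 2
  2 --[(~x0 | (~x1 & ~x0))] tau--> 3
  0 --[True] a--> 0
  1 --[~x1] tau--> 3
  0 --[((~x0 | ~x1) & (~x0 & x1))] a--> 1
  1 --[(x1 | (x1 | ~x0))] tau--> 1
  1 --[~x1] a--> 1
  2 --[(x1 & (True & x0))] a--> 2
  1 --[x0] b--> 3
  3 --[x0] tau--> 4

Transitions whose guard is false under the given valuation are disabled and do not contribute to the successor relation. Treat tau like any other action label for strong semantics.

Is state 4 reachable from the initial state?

After dropping false guards: 10 live edges.
Layer 0: {0}
Layer 1: {3}  total {0,3}
R = {0,3}

Answer: UNREACHABLE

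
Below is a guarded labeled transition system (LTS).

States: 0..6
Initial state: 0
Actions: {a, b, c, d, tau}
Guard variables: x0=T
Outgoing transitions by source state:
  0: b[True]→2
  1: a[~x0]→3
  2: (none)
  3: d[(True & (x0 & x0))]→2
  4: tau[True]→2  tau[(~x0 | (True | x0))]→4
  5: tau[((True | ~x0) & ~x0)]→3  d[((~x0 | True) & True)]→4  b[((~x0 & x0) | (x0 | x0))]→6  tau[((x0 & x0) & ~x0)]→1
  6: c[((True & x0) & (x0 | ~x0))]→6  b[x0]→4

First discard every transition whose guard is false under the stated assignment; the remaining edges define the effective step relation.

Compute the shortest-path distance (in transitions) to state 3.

Answer: UNREACHABLE

Trace:
Breadth-first toward 3:
  Layer 0: {0}
  Layer 1: {2}
3 never appears.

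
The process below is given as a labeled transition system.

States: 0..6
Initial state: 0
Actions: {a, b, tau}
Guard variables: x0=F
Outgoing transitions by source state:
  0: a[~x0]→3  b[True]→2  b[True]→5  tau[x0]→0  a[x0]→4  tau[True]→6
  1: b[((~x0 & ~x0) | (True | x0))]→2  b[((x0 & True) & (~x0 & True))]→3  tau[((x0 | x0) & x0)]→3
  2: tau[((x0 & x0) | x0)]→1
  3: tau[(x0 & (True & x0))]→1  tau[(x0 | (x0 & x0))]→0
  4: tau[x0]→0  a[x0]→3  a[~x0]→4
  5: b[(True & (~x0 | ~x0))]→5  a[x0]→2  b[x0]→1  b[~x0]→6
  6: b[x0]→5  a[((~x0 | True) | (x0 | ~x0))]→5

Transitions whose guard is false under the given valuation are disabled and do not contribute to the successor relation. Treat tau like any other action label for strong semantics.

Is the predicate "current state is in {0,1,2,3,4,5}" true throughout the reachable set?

Answer: INVARIANT VIOLATED at state 6

Working:
Allowed set {0,1,2,3,4,5}
Reachable = {0,2,3,5,6}
  0: safe
  2: safe
  3: safe
  5: safe
  6: VIOLATES
reach 6 via tau — violates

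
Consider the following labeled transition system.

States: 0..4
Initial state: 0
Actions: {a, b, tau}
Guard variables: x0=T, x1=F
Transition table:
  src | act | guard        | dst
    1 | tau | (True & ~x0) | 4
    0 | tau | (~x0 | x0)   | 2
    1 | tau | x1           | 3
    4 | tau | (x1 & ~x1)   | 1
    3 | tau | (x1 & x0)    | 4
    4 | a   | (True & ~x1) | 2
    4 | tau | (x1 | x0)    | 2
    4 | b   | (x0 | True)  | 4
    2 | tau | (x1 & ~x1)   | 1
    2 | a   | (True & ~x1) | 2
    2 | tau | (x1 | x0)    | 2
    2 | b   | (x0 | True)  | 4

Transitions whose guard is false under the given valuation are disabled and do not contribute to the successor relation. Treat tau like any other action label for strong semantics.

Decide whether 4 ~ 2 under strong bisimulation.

Answer: BISIMILAR

Analysis:
Bisimulation quotient by refinement:
  P[0] = {{0,1,2,3,4}}
  P[1] = {{0},{1,3},{2,4}}
Fixed point at round 2; 3 class(es).
[4]={2,4}  [2]={2,4}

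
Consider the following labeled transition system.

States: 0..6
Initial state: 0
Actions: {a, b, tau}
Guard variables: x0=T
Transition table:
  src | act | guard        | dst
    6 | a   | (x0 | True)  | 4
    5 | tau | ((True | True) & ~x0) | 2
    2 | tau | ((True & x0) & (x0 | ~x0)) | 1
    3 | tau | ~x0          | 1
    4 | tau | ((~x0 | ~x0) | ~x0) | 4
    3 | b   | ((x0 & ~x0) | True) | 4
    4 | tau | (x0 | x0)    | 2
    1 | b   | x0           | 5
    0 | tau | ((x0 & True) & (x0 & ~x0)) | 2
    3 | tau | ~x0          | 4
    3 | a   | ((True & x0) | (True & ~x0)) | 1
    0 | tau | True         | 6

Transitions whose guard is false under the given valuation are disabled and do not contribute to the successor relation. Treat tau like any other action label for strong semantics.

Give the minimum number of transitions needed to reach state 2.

Answer: 3

Working:
BFS to 2:
  depth 0: {0}
  depth 1: {6}
  depth 2: {4}
  depth 3: {2}
depth(2)=3, e.g. tau·a·tau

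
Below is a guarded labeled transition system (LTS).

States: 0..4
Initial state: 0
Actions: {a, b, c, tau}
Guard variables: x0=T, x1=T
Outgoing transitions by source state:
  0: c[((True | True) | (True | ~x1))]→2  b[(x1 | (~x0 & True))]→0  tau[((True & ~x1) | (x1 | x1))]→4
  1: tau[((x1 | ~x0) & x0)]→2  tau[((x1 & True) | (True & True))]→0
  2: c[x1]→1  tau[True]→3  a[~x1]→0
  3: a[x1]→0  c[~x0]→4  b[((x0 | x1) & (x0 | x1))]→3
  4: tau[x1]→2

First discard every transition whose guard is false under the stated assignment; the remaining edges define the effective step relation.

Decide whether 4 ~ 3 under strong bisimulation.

Bisimulation quotient by refinement:
  round 0: {{0,1,2,3,4}}
  round 1: {{0},{1,4},{2},{3}}
  round 2: {{0},{1},{2},{3},{4}}
5 equivalence class(es) (converged in 3)
[4]={4}  [3]={3}

Answer: NOT BISIMILAR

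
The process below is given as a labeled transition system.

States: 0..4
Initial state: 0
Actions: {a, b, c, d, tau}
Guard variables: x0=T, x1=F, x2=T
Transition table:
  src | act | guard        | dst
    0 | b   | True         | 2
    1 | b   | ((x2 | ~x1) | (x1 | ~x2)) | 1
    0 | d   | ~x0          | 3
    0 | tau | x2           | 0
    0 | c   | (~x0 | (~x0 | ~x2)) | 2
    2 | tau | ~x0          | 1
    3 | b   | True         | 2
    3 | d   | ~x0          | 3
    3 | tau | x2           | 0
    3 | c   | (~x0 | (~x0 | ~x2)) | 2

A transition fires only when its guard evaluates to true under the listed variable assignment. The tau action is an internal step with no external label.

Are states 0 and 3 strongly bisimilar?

Answer: BISIMILAR

Analysis:
Refine partition for ~:
  round 0: {{0,1,2,3,4}}
  round 1: {{0,3},{1},{2,4}}
Fixed point at round 2; 3 class(es).
[0]={0,3}  [3]={0,3}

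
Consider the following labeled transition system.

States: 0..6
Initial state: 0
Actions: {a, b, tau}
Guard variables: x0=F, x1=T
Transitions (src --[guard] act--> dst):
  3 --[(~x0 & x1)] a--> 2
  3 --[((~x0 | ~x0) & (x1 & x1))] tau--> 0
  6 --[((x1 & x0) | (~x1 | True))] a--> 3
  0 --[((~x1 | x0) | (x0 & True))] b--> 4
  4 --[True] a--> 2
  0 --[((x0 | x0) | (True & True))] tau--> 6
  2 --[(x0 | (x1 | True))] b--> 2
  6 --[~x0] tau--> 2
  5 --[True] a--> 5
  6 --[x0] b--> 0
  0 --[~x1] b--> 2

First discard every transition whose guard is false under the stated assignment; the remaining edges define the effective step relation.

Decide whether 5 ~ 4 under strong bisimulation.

Refine partition for ~:
  round 0: {{0,1,2,3,4,5,6}}
  round 1: {{0},{1},{2},{3,6},{4,5}}
  round 2: {{0},{1},{2},{3},{4},{5},{6}}
7 equivalence class(es) (converged in 3)
5∈{5}, 4∈{4}

Answer: NOT BISIMILAR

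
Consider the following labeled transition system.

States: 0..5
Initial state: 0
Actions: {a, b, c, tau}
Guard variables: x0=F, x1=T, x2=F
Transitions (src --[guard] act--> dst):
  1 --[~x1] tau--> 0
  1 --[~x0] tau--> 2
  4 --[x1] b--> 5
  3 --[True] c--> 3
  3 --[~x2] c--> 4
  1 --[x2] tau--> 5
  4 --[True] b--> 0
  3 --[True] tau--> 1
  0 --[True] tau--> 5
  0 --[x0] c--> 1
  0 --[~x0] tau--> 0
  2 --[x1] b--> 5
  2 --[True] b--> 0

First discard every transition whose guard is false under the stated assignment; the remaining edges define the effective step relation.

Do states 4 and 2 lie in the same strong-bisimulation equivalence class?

Answer: BISIMILAR

Trace:
Bisimulation quotient by refinement:
  P[0] = {{0,1,2,3,4,5}}
  P[1] = {{0,1},{2,4},{3},{5}}
  P[2] = {{0},{1},{2,4},{3},{5}}
stable after 3 split(s): 5 block(s)
[4]={2,4}  [2]={2,4}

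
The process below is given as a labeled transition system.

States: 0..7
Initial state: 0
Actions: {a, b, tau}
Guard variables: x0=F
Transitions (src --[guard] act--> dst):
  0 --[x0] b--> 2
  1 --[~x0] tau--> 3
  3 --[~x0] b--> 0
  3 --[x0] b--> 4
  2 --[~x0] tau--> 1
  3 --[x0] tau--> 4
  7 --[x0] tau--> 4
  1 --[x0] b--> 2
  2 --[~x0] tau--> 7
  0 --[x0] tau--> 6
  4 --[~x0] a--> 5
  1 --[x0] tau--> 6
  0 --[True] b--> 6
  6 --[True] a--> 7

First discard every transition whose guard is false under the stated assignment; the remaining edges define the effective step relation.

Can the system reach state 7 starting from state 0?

Guard filter leaves 7 enabled edge(s).
Layer 0: {0}
Layer 1: {6}  now seen {0,6}
Layer 2: {7}  now seen {0,6,7}
Reach set: {0,6,7}
witness 7: b·a

Answer: REACHABLE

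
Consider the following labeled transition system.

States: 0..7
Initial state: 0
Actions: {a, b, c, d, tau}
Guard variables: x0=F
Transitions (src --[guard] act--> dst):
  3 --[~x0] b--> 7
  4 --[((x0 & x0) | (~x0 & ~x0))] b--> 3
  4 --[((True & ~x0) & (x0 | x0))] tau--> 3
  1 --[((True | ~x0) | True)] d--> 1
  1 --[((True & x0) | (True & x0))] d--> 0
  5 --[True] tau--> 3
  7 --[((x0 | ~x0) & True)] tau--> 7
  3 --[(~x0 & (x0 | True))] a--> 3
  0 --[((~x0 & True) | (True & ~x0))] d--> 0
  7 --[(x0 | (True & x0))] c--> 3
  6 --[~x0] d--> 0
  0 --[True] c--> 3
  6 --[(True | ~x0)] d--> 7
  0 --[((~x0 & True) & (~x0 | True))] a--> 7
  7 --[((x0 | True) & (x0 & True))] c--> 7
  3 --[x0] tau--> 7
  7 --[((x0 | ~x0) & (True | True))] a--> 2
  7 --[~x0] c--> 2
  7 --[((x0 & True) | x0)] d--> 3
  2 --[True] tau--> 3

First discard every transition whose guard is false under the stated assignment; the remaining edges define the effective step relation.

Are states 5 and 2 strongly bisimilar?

Answer: BISIMILAR

Trace:
Compute ~ classes (split until stable):
  round 0: {{0,1,2,3,4,5,6,7}}
  round 1: {{0},{1,6},{2,5},{3},{4},{7}}
  round 2: {{0},{1},{2,5},{3},{4},{6},{7}}
stable after 3 split(s): 7 block(s)
5∈{2,5}, 2∈{2,5}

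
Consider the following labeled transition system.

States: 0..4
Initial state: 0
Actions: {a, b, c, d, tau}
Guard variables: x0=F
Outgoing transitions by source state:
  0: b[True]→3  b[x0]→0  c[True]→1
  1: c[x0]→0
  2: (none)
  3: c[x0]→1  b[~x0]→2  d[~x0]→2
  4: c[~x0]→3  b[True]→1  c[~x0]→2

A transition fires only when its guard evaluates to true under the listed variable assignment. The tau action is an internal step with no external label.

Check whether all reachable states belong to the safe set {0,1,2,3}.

Answer: INVARIANT HOLDS

Analysis:
Allowed set {0,1,2,3}
Reach set: {0,1,2,3}
  0: ✓
  1: ✓
  2: ✓
  3: ✓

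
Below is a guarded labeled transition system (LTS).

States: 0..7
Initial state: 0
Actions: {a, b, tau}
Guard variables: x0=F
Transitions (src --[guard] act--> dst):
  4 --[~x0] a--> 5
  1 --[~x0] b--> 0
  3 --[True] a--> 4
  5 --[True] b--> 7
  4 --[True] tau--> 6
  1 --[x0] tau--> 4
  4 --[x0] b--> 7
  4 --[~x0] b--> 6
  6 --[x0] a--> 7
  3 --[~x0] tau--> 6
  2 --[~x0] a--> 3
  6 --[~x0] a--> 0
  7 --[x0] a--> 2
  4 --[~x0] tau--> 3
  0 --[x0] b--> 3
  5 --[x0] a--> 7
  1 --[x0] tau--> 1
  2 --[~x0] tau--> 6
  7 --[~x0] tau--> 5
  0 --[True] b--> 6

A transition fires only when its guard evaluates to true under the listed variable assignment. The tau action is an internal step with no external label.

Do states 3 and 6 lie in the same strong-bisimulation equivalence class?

Compute ~ classes (split until stable):
  π0 = {{0,1,2,3,4,5,6,7}}
  π1 = {{0,1,5},{2,3},{4},{6},{7}}
  π2 = {{0},{1},{2},{3},{4},{5},{6},{7}}
8 equivalence class(es) (converged in 3)
3∈{3}, 6∈{6}

Answer: NOT BISIMILAR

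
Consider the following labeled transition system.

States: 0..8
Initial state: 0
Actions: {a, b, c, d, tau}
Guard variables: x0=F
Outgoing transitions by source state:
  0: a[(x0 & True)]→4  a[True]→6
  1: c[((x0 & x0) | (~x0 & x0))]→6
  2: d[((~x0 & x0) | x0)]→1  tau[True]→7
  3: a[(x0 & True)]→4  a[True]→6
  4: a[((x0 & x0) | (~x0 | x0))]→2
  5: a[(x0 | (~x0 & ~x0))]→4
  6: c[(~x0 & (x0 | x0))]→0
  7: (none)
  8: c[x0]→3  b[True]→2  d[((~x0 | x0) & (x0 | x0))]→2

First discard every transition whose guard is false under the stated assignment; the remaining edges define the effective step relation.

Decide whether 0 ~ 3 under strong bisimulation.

Refine partition for ~:
  round 0: {{0,1,2,3,4,5,6,7,8}}
  round 1: {{0,3,4,5},{1,6,7},{2},{8}}
  round 2: {{0,3},{1,6,7},{2},{4},{5},{8}}
Fixed point at round 3; 6 class(es).
class of 0: {0,3}; class of 3: {0,3}

Answer: BISIMILAR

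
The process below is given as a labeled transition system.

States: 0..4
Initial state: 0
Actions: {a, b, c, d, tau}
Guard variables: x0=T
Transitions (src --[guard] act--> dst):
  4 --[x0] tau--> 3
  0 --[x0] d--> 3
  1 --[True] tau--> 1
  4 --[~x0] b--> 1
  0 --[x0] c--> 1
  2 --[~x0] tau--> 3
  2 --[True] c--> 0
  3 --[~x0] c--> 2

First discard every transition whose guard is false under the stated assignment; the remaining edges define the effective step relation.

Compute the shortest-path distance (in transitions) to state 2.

Answer: UNREACHABLE

Trace:
Layered search for 2:
  Layer 0: {0}
  Layer 1: {1,3}
2 never appears.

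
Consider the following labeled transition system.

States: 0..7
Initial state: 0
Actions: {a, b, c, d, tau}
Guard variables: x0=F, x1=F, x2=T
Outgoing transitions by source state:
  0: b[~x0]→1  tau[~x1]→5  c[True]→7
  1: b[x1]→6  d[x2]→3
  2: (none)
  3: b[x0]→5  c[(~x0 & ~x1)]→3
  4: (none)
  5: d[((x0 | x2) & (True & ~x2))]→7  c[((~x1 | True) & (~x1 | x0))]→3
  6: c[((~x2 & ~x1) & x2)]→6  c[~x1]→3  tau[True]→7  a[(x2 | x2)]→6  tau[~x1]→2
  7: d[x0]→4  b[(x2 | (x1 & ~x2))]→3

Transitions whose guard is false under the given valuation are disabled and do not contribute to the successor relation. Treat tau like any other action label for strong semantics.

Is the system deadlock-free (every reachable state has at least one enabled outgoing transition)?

Reachable = {0,1,3,5,7}
  0: b→1  c→7  tau→5  [3 exit(s)]
  1: d→3  [1 exit(s)]
  3: c→3  [1 exit(s)]
  5: c→3  [1 exit(s)]
  7: b→3  [1 exit(s)]

Answer: DEADLOCK-FREE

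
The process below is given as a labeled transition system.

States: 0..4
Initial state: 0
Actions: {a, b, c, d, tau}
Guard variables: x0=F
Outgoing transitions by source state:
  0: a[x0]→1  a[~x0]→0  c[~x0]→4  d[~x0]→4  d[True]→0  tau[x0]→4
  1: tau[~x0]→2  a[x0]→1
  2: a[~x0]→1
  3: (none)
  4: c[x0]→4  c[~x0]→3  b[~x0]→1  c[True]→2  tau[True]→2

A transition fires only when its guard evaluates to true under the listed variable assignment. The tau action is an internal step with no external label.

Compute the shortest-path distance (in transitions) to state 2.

Layered search for 2:
  L0 = {0}
  L1 = {4}
  L2 = {1,2,3}
first hit 2 at d=2 via c·c

Answer: 2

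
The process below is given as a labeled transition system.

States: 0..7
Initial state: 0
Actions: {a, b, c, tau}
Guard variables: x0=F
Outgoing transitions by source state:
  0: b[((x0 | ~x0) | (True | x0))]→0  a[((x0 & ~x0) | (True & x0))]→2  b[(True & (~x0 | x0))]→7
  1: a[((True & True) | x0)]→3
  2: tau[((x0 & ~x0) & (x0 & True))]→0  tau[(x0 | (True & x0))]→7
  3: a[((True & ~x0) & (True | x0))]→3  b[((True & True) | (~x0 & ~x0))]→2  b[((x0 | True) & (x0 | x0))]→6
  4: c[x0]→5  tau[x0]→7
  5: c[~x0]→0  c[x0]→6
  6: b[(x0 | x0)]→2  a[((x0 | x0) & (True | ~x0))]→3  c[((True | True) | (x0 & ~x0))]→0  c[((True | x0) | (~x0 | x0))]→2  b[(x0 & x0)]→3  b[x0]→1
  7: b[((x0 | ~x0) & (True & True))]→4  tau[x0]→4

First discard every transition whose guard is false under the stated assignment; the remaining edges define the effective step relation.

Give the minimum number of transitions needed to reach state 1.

BFS to 1:
  Layer 0: {0}
  Layer 1: {7}
  Layer 2: {4}
1 never appears.

Answer: UNREACHABLE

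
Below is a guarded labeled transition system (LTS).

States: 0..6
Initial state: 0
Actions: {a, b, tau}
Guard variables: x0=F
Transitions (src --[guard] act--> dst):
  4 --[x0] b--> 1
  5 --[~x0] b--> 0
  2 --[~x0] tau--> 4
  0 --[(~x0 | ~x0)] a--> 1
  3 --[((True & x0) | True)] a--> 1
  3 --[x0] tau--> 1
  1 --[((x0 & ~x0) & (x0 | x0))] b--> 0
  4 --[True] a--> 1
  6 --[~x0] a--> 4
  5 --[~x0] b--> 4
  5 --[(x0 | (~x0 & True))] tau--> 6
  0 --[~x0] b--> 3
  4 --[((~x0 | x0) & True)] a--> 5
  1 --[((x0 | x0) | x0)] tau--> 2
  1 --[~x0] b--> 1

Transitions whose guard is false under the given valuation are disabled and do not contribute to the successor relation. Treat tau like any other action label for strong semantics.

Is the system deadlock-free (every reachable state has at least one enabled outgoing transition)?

R = {0,1,3}
  0: a→1  b→3  [2 out]
  1: b→1  [1 out]
  3: a→1  [1 out]

Answer: DEADLOCK-FREE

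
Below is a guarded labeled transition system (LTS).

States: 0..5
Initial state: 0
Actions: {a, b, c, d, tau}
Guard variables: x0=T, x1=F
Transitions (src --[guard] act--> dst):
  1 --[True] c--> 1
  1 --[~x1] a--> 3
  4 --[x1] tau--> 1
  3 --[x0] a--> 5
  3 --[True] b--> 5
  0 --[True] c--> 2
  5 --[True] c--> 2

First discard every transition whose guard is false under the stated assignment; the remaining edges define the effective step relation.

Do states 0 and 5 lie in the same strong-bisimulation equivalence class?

Refine partition for ~:
  π0 = {{0,1,2,3,4,5}}
  π1 = {{0,5},{1},{2,4},{3}}
stable after 2 split(s): 4 block(s)
[0]={0,5}  [5]={0,5}

Answer: BISIMILAR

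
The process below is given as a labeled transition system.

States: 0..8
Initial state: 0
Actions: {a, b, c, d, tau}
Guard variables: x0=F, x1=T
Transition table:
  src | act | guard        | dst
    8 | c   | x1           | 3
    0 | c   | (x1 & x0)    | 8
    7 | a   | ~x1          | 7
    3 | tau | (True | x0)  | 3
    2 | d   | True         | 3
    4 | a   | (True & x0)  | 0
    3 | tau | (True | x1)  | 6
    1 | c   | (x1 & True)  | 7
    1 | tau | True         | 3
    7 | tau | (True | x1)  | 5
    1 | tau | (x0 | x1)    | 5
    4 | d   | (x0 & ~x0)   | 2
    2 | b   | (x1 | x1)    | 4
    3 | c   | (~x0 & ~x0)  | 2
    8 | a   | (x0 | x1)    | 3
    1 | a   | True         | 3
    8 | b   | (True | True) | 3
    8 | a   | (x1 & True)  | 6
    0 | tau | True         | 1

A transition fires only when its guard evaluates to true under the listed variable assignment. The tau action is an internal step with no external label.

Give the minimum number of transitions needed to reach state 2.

Answer: 3

Working:
Layered search for 2:
  L0 = {0}
  L1 = {1}
  L2 = {3,5,7}
  L3 = {2,6}
first hit 2 at d=3 via tau·a·c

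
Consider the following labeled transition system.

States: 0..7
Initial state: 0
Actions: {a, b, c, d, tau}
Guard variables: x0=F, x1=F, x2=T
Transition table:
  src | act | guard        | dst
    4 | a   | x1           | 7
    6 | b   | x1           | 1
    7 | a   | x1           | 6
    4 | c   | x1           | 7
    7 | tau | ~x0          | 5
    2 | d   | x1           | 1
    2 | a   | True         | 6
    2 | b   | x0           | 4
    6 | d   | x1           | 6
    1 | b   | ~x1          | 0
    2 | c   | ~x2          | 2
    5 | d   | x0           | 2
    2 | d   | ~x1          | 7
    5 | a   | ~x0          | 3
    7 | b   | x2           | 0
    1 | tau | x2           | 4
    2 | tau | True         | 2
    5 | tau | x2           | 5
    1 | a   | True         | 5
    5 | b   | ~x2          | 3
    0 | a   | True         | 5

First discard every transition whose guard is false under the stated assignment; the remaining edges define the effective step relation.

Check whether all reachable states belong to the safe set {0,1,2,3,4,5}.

Safe = {0,1,2,3,4,5}
Reach set: {0,3,5}
  0: ok
  3: ok
  5: ok

Answer: INVARIANT HOLDS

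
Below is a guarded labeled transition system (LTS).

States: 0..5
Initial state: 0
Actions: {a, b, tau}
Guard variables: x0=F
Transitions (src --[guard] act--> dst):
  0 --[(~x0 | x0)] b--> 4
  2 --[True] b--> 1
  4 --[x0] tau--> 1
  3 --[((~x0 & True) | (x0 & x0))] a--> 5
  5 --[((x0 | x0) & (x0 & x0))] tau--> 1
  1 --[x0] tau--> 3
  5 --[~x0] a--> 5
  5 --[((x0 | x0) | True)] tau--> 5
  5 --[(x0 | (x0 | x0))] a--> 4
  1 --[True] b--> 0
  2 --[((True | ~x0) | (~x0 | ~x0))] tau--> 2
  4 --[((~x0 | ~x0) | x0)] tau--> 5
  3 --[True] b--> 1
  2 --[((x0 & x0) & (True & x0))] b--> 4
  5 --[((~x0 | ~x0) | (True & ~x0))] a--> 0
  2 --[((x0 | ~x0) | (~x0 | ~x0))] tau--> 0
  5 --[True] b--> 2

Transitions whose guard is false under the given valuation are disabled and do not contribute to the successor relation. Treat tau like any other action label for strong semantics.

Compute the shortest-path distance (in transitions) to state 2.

Layered search for 2:
  Layer 0: {0}
  Layer 1: {4}
  Layer 2: {5}
  Layer 3: {2}
depth(2)=3, e.g. b·tau·b

Answer: 3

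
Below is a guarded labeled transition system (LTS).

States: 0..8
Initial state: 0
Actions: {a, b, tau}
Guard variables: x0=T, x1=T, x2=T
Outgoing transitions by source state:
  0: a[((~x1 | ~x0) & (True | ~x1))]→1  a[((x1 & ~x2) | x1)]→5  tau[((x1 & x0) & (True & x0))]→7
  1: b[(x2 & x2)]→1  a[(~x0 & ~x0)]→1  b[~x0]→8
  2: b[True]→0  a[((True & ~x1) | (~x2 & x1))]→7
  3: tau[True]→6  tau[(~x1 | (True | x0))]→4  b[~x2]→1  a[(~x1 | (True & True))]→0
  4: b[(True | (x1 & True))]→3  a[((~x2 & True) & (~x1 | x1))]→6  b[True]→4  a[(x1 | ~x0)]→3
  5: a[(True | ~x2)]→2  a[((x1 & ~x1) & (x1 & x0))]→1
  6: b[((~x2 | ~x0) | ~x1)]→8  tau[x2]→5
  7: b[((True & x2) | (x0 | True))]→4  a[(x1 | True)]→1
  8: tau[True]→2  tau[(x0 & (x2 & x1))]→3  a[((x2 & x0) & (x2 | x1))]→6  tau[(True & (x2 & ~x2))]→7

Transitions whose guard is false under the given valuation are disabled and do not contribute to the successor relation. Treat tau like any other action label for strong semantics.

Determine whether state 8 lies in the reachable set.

Answer: UNREACHABLE

Working:
17 transition(s) survive guard evaluation.
depth 0: {0}
depth 1: {5,7}  now seen {0,5,7}
depth 2: {1,2,4}  now seen {0,1,2,4,5,7}
depth 3: {3}  now seen {0,1,2,3,4,5,7}
depth 4: {6}  now seen {0,1,2,3,4,5,6,7}
R = {0,1,2,3,4,5,6,7}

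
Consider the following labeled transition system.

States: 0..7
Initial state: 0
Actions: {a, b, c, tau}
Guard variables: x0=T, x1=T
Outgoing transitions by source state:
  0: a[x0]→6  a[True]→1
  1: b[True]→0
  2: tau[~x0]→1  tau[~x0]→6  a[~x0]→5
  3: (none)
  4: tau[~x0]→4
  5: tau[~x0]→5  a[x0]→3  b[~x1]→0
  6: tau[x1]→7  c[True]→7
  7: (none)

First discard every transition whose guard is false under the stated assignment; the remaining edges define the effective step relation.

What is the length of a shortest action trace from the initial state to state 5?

Answer: UNREACHABLE

Analysis:
BFS to 5:
  L0 = {0}
  L1 = {1,6}
  L2 = {7}
5 never appears.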